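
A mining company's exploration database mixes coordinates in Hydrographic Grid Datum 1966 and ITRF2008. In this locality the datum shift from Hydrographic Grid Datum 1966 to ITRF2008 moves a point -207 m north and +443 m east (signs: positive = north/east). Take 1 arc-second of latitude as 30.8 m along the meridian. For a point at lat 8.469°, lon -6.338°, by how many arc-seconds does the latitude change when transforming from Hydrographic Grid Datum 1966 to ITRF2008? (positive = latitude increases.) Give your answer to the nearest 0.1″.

1″ of latitude = 30.80 m, so Δφ = -207.0 / 30.80 = -6.721″.

Δφ = -6.7″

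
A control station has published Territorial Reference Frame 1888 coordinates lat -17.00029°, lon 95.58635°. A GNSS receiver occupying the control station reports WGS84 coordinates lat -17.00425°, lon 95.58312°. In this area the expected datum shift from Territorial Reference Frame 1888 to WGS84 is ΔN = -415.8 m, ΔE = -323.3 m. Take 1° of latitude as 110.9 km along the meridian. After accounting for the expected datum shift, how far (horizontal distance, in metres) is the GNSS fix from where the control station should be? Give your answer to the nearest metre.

30 m

Observed coordinate differences: Δφ = -0.00396°, Δλ = -0.00323°.
Converting to metres (1° lat = 110900 m, cos φ = 0.956303): observed ΔN = -439.2 m, observed ΔE = -342.6 m.
Subtracting the expected shift leaves a residual of -439.2 − (-415.8) = -23.4 m north and -342.6 − (-323.3) = -19.3 m east.
Residual distance = √((-23.4)² + (-19.3)²) = 30.3 m.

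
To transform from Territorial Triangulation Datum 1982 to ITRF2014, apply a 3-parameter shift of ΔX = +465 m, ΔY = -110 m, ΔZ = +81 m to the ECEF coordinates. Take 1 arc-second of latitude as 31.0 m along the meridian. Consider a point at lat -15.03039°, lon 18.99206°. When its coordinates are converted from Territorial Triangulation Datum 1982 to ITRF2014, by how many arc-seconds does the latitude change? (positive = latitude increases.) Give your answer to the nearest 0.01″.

sin φ = -0.259331, cos φ = 0.965788, sin λ = 0.325437, cos λ = 0.945564.
North component: ΔN = −sin φ cos λ·ΔX − sin φ sin λ·ΔY + cos φ·ΔZ = −(-0.259331)(0.945564)(465) − (-0.259331)(0.325437)(-110) + (0.965788)(81) = 182.97 m.
1° of latitude spans 3600 × 31.00 = 111600 m, so Δφ = 182.97 / 111600 × 3600 = 5.902″.

Δφ = 5.90″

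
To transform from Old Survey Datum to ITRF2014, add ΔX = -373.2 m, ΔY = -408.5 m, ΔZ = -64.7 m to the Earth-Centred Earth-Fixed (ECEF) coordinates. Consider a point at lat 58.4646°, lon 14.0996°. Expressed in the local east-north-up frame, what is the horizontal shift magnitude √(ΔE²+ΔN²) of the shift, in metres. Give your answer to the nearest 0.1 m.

471.6 m

At φ = 58.4646°, λ = 14.0996°: sin φ = 0.852317, cos φ = 0.523025, sin λ = 0.243608, cos λ = 0.969874.
ΔE = −sin λ·ΔX + cos λ·ΔY = −(0.243608)·(-373.2) + (0.969874)·(-408.5) = -305.28 m.
ΔN = −sin φ cos λ·ΔX − sin φ sin λ·ΔY + cos φ·ΔZ = −(0.852317)(0.969874)(-373.2) − (0.852317)(0.243608)(-408.5) + (0.523025)(-64.7) = 359.48 m.
Horizontal magnitude = √(ΔE² + ΔN²) = √((-305.28)² + 359.48²) = 471.62 m.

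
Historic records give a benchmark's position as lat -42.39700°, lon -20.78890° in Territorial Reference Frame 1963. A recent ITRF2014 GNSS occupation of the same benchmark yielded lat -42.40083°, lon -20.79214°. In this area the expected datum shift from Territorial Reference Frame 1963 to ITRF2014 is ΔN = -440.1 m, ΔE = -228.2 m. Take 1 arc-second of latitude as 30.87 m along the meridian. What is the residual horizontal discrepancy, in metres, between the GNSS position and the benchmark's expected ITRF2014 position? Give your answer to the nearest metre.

Observed coordinate differences: Δφ = -0.00383°, Δλ = -0.00324°.
Converting to metres (1° lat = 111132 m, cos φ = 0.738491): observed ΔN = -425.6 m, observed ΔE = -265.9 m.
Subtracting the expected shift leaves a residual of -425.6 − (-440.1) = 14.5 m north and -265.9 − (-228.2) = -37.7 m east.
Residual distance = √(14.5² + (-37.7)²) = 40.4 m.

40 m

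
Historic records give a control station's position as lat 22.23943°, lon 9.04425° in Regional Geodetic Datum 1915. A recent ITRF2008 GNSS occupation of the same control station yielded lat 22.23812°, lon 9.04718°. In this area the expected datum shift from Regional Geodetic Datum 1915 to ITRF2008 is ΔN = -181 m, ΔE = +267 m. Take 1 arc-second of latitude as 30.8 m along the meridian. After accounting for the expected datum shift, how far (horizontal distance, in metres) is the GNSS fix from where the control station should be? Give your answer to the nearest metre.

Observed coordinate differences: Δφ = -0.00131°, Δλ = +0.00293°.
Converting to metres (1° lat = 110880 m, cos φ = 0.925610): observed ΔN = -145.3 m, observed ΔE = 300.7 m.
Subtracting the expected shift leaves a residual of -145.3 − (-181) = 35.7 m north and 300.7 − (267) = 33.7 m east.
Residual distance = √(35.7² + 33.7²) = 49.1 m.

49 m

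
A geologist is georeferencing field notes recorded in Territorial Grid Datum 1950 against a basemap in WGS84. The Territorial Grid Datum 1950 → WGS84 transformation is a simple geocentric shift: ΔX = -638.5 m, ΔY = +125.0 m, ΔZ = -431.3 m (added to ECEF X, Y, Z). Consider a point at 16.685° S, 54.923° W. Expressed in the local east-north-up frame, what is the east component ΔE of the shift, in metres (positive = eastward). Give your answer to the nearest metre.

ΔE = -451 m

The local east axis at (φ, λ) is (−sin λ, cos λ, 0), so ΔE = −sin(-54.923°)·(-638.5) + cos(-54.923°)·125.0 = -450.70 m.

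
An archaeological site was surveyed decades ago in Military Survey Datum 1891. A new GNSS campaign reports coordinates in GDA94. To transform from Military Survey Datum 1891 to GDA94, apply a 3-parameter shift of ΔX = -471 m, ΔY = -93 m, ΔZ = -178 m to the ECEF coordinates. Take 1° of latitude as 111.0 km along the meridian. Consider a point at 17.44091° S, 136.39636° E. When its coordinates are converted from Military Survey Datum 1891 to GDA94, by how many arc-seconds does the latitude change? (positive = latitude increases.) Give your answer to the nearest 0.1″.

Δφ = -2.8″

sin φ = -0.299722, cos φ = 0.954027, sin λ = 0.689666, cos λ = -0.724128.
North component: ΔN = −sin φ cos λ·ΔX − sin φ sin λ·ΔY + cos φ·ΔZ = −(-0.299722)(-0.724128)(-471) − (-0.299722)(0.689666)(-93) + (0.954027)(-178) = -86.82 m.
1° of latitude spans 111000 m, so Δφ = -86.82 / 111000 × 3600 = -2.816″.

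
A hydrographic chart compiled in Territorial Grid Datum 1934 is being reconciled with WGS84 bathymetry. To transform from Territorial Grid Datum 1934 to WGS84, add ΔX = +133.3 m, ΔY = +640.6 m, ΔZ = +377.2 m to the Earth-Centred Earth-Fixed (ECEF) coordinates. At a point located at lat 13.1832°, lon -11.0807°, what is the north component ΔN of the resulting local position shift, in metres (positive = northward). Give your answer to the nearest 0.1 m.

ΔN = 365.5 m

At φ = 13.1832°, λ = -11.0807°: sin φ = 0.228065, cos φ = 0.973646, sin λ = -0.192191, cos λ = 0.981357.
ΔN = −sin φ cos λ·ΔX − sin φ sin λ·ΔY + cos φ·ΔZ = −(0.228065)(0.981357)(133.3) − (0.228065)(-0.192191)(640.6) + (0.973646)(377.2) = 365.50 m.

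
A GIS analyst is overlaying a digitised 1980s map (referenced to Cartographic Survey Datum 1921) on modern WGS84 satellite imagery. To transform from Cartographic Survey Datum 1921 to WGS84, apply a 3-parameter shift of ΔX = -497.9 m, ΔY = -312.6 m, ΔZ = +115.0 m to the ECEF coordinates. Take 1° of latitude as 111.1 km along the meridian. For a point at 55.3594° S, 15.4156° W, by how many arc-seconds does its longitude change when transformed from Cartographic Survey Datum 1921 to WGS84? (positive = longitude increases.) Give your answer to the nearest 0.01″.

Δλ = -24.72″

sin φ = -0.822734, cos φ = 0.568427, sin λ = -0.265819, cos λ = 0.964023.
East component: ΔE = −sin λ·ΔX + cos λ·ΔY = −(-0.265819)(-497.9) + (0.964023)(-312.6) = -433.70 m.
1° of latitude spans 111100 m; at latitude φ, 1° of longitude spans that × cos φ = 63152.2 m, so Δλ = -433.70 / 63152.2 × 3600 = -24.723″.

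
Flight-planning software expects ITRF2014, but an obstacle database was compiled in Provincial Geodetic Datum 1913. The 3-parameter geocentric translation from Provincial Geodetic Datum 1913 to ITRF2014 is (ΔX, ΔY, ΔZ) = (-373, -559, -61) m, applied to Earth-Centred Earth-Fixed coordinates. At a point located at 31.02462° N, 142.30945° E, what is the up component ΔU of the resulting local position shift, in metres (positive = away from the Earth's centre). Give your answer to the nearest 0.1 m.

ΔU = -71.4 m

The local up (radial) axis is (cos φ cos λ, cos φ sin λ, sin φ), giving ΔU = 252.940 − 292.879 − 31.440 = -71.38 m.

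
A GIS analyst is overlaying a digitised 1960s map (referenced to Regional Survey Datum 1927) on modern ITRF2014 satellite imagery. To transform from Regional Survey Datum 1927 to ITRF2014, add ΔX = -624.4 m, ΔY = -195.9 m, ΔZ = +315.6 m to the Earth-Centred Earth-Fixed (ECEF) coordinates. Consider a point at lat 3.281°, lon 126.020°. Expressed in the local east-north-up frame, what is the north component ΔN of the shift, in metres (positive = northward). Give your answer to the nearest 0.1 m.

The local north axis is (−sin φ cos λ, −sin φ sin λ, cos φ), giving ΔN = -21.015 + 9.068 + 315.083 = 303.14 m.

ΔN = 303.1 m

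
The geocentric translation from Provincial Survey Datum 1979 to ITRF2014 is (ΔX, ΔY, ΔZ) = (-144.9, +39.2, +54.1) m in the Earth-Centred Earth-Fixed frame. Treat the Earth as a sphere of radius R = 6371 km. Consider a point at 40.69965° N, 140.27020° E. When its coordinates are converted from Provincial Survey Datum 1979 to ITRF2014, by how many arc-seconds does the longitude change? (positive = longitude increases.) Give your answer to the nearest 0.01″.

Δλ = 2.67″

sin φ = 0.652094, cos φ = 0.758138, sin λ = 0.639168, cos λ = -0.769067.
East component: ΔE = −sin λ·ΔX + cos λ·ΔY = −(0.639168)(-144.9) + (-0.769067)(39.2) = 62.47 m.
1° of latitude spans πR/180 = 111195 m; at latitude φ, 1° of longitude spans that × cos φ = 84301.1 m, so Δλ = 62.47 / 84301.1 × 3600 = 2.668″.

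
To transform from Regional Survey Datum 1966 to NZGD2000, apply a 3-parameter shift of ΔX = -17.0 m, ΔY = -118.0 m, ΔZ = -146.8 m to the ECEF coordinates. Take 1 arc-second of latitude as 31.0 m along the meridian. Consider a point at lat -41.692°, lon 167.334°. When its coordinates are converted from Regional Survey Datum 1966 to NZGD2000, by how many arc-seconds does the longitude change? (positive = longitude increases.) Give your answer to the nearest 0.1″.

sin φ = -0.665126, cos φ = 0.746731, sin λ = 0.219267, cos λ = -0.975665.
East component: ΔE = −sin λ·ΔX + cos λ·ΔY = −(0.219267)(-17.0) + (-0.975665)(-118.0) = 118.86 m.
1° of latitude spans 3600 × 31.00 = 111600 m; at latitude φ, 1° of longitude spans that × cos φ = 83335.2 m, so Δλ = 118.86 / 83335.2 × 3600 = 5.134″.

Δλ = 5.1″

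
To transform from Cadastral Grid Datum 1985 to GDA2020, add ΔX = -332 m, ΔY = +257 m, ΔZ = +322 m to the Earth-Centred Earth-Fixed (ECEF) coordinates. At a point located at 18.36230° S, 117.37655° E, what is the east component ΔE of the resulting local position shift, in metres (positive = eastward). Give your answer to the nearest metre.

The local east axis at (φ, λ) is (−sin λ, cos λ, 0), so ΔE = −sin(117.37655°)·(-332) + cos(117.37655°)·257 = 176.64 m.

ΔE = 177 m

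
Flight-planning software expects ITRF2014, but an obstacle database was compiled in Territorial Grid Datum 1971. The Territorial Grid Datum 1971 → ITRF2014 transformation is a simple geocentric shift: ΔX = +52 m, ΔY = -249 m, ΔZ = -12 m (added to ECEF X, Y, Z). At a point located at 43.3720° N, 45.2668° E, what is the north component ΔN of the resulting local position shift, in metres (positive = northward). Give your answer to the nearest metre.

ΔN = 88 m

At φ = 43.3720°, λ = 45.2668°: sin φ = 0.686732, cos φ = 0.726910, sin λ = 0.710392, cos λ = 0.703806.
ΔN = −sin φ cos λ·ΔX − sin φ sin λ·ΔY + cos φ·ΔZ = −(0.686732)(0.703806)(52) − (0.686732)(0.710392)(-249) + (0.726910)(-12) = 87.62 m.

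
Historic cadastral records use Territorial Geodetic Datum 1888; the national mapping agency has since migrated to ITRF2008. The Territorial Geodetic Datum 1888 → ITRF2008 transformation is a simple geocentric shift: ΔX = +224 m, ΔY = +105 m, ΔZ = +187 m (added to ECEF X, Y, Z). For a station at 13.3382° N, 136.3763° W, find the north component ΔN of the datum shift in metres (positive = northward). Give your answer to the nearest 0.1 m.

At φ = 13.3382°, λ = -136.3763°: sin φ = 0.230699, cos φ = 0.973025, sin λ = -0.689919, cos λ = -0.723887.
ΔN = −sin φ cos λ·ΔX − sin φ sin λ·ΔY + cos φ·ΔZ = −(0.230699)(-0.723887)(224) − (0.230699)(-0.689919)(105) + (0.973025)(187) = 236.08 m.

ΔN = 236.1 m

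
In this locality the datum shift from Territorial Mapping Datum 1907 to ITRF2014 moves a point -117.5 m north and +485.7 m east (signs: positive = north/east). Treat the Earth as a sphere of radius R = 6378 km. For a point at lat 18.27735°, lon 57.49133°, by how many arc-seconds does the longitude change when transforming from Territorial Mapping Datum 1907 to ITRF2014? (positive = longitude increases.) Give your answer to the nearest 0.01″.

At latitude 18.27735°, cos φ = 0.949550.
One radian of longitude at latitude φ spans R cos φ, so Δλ = ΔE / (R cos φ) = 485.7 / (6378000 × 0.949550) = 8.0198e-05 rad = 16.542″.

Δλ = 16.54″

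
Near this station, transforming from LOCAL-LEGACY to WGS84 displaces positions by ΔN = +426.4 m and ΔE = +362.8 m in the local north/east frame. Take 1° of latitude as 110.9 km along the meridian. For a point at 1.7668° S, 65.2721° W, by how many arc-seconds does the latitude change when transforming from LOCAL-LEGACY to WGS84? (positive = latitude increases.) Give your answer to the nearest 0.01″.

1° of latitude = 110.9 km, so Δφ = 426.4 / 110900 = 0.0038449° = 13.842″.

Δφ = 13.84″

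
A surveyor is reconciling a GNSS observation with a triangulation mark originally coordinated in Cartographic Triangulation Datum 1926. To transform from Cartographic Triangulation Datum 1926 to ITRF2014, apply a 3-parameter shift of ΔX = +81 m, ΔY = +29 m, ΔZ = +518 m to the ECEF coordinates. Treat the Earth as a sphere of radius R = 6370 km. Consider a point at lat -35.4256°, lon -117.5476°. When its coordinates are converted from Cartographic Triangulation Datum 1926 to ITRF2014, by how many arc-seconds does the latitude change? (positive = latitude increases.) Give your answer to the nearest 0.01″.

Δφ = 12.48″

sin φ = -0.579645, cos φ = 0.814869, sin λ = -0.886627, cos λ = -0.462485.
North component: ΔN = −sin φ cos λ·ΔX − sin φ sin λ·ΔY + cos φ·ΔZ = −(-0.579645)(-0.462485)(81) − (-0.579645)(-0.886627)(29) + (0.814869)(518) = 385.48 m.
1° of latitude spans πR/180 = 111177 m, so Δφ = 385.48 / 111177 × 3600 = 12.482″.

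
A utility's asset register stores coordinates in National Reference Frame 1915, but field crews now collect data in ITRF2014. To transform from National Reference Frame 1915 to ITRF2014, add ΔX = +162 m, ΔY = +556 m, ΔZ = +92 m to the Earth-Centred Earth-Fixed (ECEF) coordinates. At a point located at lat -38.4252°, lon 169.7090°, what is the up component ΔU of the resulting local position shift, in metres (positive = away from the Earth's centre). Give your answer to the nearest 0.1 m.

ΔU = -104.2 m

At φ = -38.4252°, λ = 169.7090°: sin φ = -0.621492, cos φ = 0.783420, sin λ = 0.178648, cos λ = -0.983913.
ΔU = cos φ cos λ·ΔX + cos φ sin λ·ΔY + sin φ·ΔZ = (0.783420)(-0.983913)(162) + (0.783420)(0.178648)(556) + (-0.621492)(92) = -104.23 m.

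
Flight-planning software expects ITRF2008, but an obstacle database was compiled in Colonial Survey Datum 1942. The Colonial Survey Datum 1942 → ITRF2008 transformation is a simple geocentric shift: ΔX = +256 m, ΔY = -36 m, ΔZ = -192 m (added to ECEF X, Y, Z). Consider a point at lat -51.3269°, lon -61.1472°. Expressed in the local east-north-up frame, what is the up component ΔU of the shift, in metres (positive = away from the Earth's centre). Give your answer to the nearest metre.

ΔU = 247 m

At φ = -51.3269°, λ = -61.1472°: sin φ = -0.780724, cos φ = 0.624876, sin λ = -0.875862, cos λ = 0.482561.
ΔU = cos φ cos λ·ΔX + cos φ sin λ·ΔY + sin φ·ΔZ = (0.624876)(0.482561)(256) + (0.624876)(-0.875862)(-36) + (-0.780724)(-192) = 246.80 m.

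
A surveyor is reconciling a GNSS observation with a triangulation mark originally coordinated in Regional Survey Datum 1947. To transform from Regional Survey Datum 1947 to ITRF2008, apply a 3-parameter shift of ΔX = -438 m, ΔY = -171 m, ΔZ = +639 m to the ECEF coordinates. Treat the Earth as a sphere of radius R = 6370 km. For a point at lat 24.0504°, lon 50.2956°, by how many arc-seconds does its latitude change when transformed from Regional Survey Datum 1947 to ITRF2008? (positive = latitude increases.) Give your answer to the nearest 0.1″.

Δφ = 24.3″

sin φ = 0.407540, cos φ = 0.913187, sin λ = 0.769350, cos λ = 0.638827.
North component: ΔN = −sin φ cos λ·ΔX − sin φ sin λ·ΔY + cos φ·ΔZ = −(0.407540)(0.638827)(-438) − (0.407540)(0.769350)(-171) + (0.913187)(639) = 751.17 m.
1° of latitude spans πR/180 = 111177 m, so Δφ = 751.17 / 111177 × 3600 = 24.324″.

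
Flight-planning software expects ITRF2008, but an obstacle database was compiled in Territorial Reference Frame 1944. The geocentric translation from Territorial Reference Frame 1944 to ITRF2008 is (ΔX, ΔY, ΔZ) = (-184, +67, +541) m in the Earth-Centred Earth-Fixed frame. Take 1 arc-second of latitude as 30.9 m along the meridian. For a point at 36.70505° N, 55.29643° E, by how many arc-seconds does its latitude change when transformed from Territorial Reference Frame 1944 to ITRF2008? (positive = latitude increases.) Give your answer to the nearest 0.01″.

sin φ = 0.597696, cos φ = 0.801723, sin λ = 0.822109, cos λ = 0.569331.
North component: ΔN = −sin φ cos λ·ΔX − sin φ sin λ·ΔY + cos φ·ΔZ = −(0.597696)(0.569331)(-184) − (0.597696)(0.822109)(67) + (0.801723)(541) = 463.42 m.
1° of latitude spans 3600 × 30.90 = 111240 m, so Δφ = 463.42 / 111240 × 3600 = 14.998″.

Δφ = 15.00″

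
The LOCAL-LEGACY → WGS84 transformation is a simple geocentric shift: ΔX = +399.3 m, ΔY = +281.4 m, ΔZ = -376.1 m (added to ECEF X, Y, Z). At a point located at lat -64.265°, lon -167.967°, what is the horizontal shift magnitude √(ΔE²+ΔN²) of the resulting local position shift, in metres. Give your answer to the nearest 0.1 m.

At φ = -64.265°, λ = -167.967°: sin φ = -0.900812, cos φ = 0.434209, sin λ = -0.208475, cos λ = -0.978028.
ΔE = −sin λ·ΔX + cos λ·ΔY = −(-0.208475)·(399.3) + (-0.978028)·(281.4) = -191.97 m.
ΔN = −sin φ cos λ·ΔX − sin φ sin λ·ΔY + cos φ·ΔZ = −(-0.900812)(-0.978028)(399.3) − (-0.900812)(-0.208475)(281.4) + (0.434209)(-376.1) = -567.94 m.
Horizontal magnitude = √(ΔE² + ΔN²) = √((-191.97)² + (-567.94)²) = 599.51 m.

599.5 m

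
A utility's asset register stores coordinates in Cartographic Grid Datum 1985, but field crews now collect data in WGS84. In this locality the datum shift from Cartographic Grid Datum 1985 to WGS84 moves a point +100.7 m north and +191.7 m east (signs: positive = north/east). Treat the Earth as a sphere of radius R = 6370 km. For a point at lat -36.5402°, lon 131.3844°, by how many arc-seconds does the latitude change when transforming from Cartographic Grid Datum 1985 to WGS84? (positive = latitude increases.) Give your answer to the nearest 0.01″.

Δφ = 3.26″

On a sphere of radius R, 1 rad of latitude = R, so Δφ = ΔN / R = 100.7 / 6370000 = 1.5808e-05 rad = 3.261″.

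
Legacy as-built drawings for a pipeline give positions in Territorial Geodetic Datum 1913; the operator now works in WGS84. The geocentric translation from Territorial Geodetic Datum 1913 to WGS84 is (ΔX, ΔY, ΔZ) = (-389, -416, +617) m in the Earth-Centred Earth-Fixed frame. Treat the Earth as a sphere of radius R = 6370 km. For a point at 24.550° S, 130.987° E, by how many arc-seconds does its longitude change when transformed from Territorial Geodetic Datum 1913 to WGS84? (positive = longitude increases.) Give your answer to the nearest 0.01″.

sin φ = -0.415487, cos φ = 0.909599, sin λ = 0.754858, cos λ = -0.655888.
East component: ΔE = −sin λ·ΔX + cos λ·ΔY = −(0.754858)(-389) + (-0.655888)(-416) = 566.49 m.
1° of latitude spans πR/180 = 111177 m; at latitude φ, 1° of longitude spans that × cos φ = 101126.9 m, so Δλ = 566.49 / 101126.9 × 3600 = 20.166″.

Δλ = 20.17″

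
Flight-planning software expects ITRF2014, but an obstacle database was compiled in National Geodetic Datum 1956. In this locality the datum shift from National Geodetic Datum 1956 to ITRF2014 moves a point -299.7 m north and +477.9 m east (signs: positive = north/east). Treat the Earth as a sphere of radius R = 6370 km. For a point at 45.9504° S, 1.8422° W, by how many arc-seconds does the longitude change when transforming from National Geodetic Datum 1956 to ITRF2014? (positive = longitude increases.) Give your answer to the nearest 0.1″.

Δλ = 22.3″

At latitude -45.9504°, cos φ = 0.695281.
One radian of longitude at latitude φ spans R cos φ, so Δλ = ΔE / (R cos φ) = 477.9 / (6370000 × 0.695281) = 1.0790e-04 rad = 22.257″.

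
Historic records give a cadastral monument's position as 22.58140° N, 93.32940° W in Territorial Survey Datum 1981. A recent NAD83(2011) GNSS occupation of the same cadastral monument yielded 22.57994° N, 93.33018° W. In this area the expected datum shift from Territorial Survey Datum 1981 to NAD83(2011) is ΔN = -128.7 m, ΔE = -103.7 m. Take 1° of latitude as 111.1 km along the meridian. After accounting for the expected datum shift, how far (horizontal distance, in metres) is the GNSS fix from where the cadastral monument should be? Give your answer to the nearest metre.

Observed coordinate differences: Δφ = -0.00146°, Δλ = -0.00078°.
Converting to metres (1° lat = 111100 m, cos φ = 0.923335): observed ΔN = -162.2 m, observed ΔE = -80.0 m.
Subtracting the expected shift leaves a residual of -162.2 − (-128.7) = -33.5 m north and -80.0 − (-103.7) = 23.7 m east.
Residual distance = √((-33.5)² + 23.7²) = 41.0 m.

41 m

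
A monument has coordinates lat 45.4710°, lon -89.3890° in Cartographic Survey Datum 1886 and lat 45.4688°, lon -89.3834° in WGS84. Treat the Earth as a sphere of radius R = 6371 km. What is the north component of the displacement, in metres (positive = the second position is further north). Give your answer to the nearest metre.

ΔN = -245 m

Δφ = 45.4688° − 45.4710° = -0.0022°; Δλ = -89.3834° − -89.3890° = +0.0056°.
1° along a meridian = πR/180 = 111195 m.
ΔN = Δφ × 111195 = -244.6 m; ΔE = Δλ × 111195 × cos(45.4710°) = +0.0056 × 111195 × 0.701270 = 436.7 m.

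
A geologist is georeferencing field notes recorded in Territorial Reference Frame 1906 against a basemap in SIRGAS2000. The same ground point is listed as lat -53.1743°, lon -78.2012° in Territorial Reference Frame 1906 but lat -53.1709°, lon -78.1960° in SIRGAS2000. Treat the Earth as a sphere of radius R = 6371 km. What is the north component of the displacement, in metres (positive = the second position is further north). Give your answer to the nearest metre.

Δφ = -53.1709° − -53.1743° = +0.0034°; Δλ = -78.1960° − -78.2012° = +0.0052°.
1° along a meridian = πR/180 = 111195 m.
ΔN = Δφ × 111195 = 378.1 m; ΔE = Δλ × 111195 × cos(-53.1743°) = +0.0052 × 111195 × 0.599383 = 346.6 m.

ΔN = 378 m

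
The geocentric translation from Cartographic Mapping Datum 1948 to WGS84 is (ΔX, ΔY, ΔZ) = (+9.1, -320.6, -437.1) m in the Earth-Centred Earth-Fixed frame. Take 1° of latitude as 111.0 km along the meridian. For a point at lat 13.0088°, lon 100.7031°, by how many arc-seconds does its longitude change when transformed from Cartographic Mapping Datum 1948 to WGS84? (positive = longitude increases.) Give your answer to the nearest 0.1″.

sin φ = 0.225101, cos φ = 0.974336, sin λ = 0.982603, cos λ = -0.185720.
East component: ΔE = −sin λ·ΔX + cos λ·ΔY = −(0.982603)(9.1) + (-0.185720)(-320.6) = 50.60 m.
1° of latitude spans 111000 m; at latitude φ, 1° of longitude spans that × cos φ = 108151.2 m, so Δλ = 50.60 / 108151.2 × 3600 = 1.684″.

Δλ = 1.7″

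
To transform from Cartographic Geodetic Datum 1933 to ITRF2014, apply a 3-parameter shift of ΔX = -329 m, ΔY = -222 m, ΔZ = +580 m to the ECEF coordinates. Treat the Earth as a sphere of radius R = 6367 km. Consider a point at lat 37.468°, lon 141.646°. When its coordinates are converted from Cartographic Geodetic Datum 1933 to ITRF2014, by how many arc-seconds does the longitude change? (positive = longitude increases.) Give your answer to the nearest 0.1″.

sin φ = 0.608318, cos φ = 0.793693, sin λ = 0.620518, cos λ = -0.784192.
East component: ΔE = −sin λ·ΔX + cos λ·ΔY = −(0.620518)(-329) + (-0.784192)(-222) = 378.24 m.
1° of latitude spans πR/180 = 111125 m; at latitude φ, 1° of longitude spans that × cos φ = 88199.2 m, so Δλ = 378.24 / 88199.2 × 3600 = 15.439″.

Δλ = 15.4″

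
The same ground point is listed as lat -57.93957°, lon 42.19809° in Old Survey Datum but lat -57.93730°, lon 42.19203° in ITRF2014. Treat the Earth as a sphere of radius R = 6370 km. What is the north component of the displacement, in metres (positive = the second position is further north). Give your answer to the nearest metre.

ΔN = 252 m

Δφ = -57.93730° − -57.93957° = +0.00227°; Δλ = 42.19203° − 42.19809° = -0.00606°.
1° along a meridian = πR/180 = 111177 m.
ΔN = Δφ × 111177 = 252.4 m; ΔE = Δλ × 111177 × cos(-57.93957°) = -0.00606 × 111177 × 0.530813 = -357.6 m.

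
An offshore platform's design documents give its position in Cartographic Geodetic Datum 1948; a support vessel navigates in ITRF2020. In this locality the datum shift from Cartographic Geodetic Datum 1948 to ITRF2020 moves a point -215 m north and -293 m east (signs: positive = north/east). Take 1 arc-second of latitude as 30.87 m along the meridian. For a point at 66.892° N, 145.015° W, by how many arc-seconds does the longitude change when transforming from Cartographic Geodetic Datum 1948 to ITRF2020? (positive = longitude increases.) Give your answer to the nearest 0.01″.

At latitude 66.892°, cos φ = 0.392466.
1″ of longitude at this latitude = 30.87 × cos φ = 12.1154 m, so Δλ = -293.0 / 12.1154 = -24.184″.

Δλ = -24.18″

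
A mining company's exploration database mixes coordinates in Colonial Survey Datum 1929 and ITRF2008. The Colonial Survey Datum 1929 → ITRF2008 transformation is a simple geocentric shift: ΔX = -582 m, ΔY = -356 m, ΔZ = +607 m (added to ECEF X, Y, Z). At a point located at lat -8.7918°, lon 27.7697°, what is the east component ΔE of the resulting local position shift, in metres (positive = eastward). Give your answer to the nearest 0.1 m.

The local east axis at (φ, λ) is (−sin λ, cos λ, 0), so ΔE = −sin(27.7697°)·(-582) + cos(27.7697°)·(-356) = -43.83 m.

ΔE = -43.8 m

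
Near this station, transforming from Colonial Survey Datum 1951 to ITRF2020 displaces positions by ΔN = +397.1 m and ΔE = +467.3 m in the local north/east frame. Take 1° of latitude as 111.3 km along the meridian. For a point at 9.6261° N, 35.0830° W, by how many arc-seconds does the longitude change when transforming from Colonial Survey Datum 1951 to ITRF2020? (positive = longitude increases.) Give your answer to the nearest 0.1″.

At latitude 9.6261°, cos φ = 0.985920.
1° of longitude at this latitude = 111.3 × cos φ = 109.73 km, so Δλ = 467.3 / 109732.9 = 0.0042585° = 15.331″.

Δλ = 15.3″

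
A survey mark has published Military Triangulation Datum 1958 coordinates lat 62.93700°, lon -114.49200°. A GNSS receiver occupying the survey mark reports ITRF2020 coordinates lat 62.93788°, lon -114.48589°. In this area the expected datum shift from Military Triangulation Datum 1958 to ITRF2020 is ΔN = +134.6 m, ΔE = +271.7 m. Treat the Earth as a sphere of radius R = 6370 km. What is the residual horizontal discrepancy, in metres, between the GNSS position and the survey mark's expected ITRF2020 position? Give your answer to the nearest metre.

Observed coordinate differences: Δφ = +0.00088°, Δλ = +0.00611°.
Converting to metres (1° lat = 111177 m, cos φ = 0.454970): observed ΔN = 97.8 m, observed ΔE = 309.1 m.
Subtracting the expected shift leaves a residual of 97.8 − (134.6) = -36.8 m north and 309.1 − (271.7) = 37.4 m east.
Residual distance = √((-36.8)² + 37.4²) = 52.4 m.

52 m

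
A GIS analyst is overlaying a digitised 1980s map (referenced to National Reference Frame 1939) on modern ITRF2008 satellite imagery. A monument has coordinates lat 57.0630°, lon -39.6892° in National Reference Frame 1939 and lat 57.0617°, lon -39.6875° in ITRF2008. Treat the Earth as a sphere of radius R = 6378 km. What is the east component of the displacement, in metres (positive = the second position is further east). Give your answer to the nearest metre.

ΔE = 103 m

Δφ = 57.0617° − 57.0630° = -0.0013°; Δλ = -39.6875° − -39.6892° = +0.0017°.
1° along a meridian = πR/180 = 111317 m.
ΔN = Δφ × 111317 = -144.7 m; ΔE = Δλ × 111317 × cos(57.0630°) = +0.0017 × 111317 × 0.543717 = 102.9 m.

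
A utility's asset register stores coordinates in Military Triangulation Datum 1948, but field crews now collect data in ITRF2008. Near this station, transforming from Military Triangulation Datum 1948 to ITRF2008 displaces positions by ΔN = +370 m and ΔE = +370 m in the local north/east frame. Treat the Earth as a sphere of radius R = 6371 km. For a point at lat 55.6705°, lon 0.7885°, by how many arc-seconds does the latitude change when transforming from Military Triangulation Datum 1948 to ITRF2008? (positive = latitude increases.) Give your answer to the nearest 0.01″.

On a sphere of radius R, 1 rad of latitude = R, so Δφ = ΔN / R = 370.0 / 6371000 = 5.8076e-05 rad = 11.979″.

Δφ = 11.98″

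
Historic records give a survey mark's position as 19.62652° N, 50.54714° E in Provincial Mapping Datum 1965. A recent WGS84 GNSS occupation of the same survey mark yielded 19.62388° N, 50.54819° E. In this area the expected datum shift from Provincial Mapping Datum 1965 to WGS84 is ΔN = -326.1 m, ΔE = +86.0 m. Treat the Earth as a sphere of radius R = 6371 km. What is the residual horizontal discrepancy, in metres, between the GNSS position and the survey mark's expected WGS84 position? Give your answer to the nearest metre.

40 m

Observed coordinate differences: Δφ = -0.00264°, Δλ = +0.00105°.
Converting to metres (1° lat = 111195 m, cos φ = 0.941902): observed ΔN = -293.6 m, observed ΔE = 110.0 m.
Subtracting the expected shift leaves a residual of -293.6 − (-326.1) = 32.5 m north and 110.0 − (86.0) = 24.0 m east.
Residual distance = √(32.5² + 24.0²) = 40.4 m.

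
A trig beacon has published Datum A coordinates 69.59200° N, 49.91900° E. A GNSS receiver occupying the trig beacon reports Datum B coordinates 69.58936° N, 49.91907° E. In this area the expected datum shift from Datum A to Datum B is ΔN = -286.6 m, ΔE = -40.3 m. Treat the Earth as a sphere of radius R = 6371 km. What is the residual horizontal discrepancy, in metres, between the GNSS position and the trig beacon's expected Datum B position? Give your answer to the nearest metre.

44 m

Observed coordinate differences: Δφ = -0.00264°, Δλ = +0.00007°.
Converting to metres (1° lat = 111195 m, cos φ = 0.348703): observed ΔN = -293.6 m, observed ΔE = 2.7 m.
Subtracting the expected shift leaves a residual of -293.6 − (-286.6) = -7.0 m north and 2.7 − (-40.3) = 43.0 m east.
Residual distance = √((-7.0)² + 43.0²) = 43.6 m.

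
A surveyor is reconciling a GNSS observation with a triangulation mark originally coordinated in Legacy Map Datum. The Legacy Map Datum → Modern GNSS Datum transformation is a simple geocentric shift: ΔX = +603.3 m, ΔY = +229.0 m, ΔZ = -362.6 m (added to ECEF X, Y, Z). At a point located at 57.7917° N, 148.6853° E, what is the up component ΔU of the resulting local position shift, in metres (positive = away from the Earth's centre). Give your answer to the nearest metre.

At φ = 57.7917°, λ = 148.6853°: sin φ = 0.846116, cos φ = 0.532999, sin λ = 0.519738, cos λ = -0.854326.
ΔU = cos φ cos λ·ΔX + cos φ sin λ·ΔY + sin φ·ΔZ = (0.532999)(-0.854326)(603.3) + (0.532999)(0.519738)(229.0) + (0.846116)(-362.6) = -518.08 m.

ΔU = -518 m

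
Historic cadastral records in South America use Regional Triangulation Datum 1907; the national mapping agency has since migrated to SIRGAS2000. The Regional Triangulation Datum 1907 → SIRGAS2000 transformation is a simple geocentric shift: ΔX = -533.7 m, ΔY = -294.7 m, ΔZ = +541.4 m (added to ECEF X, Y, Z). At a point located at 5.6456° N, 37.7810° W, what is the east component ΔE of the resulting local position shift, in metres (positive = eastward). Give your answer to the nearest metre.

The local east axis at (φ, λ) is (−sin λ, cos λ, 0), so ΔE = −sin(-37.7810°)·(-533.7) + cos(-37.7810°)·(-294.7) = -559.89 m.

ΔE = -560 m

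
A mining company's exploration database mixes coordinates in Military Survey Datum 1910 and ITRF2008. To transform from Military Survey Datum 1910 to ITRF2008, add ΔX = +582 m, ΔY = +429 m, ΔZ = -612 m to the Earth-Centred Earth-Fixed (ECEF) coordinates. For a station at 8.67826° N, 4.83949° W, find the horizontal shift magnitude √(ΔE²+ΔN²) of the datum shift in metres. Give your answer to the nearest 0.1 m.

836.1 m

The local east axis at (φ, λ) is (−sin λ, cos λ, 0), so ΔE = −sin(-4.83949°)·582 + cos(-4.83949°)·429 = 476.57 m.
The local north axis is (−sin φ cos λ, −sin φ sin λ, cos φ), giving ΔN = -87.502 + 5.461 − 604.993 = -687.03 m.
Horizontal magnitude = √(ΔE² + ΔN²) = √(476.57² + (-687.03)²) = 836.14 m.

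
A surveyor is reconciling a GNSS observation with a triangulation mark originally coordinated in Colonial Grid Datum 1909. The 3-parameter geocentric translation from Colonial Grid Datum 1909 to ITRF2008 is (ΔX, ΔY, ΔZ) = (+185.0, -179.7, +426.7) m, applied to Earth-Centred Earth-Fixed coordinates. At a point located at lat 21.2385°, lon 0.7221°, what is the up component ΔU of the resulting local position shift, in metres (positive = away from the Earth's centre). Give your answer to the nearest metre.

At φ = 21.2385°, λ = 0.7221°: sin φ = 0.362251, cos φ = 0.932081, sin λ = 0.012603, cos λ = 0.999921.
ΔU = cos φ cos λ·ΔX + cos φ sin λ·ΔY + sin φ·ΔZ = (0.932081)(0.999921)(185.0) + (0.932081)(0.012603)(-179.7) + (0.362251)(426.7) = 324.88 m.

ΔU = 325 m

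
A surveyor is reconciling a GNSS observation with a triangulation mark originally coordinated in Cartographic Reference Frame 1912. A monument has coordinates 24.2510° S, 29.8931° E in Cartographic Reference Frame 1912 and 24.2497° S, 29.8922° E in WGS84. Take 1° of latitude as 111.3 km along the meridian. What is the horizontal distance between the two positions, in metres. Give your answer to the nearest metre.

Δφ = -24.2497° − -24.2510° = +0.0013°; Δλ = 29.8922° − 29.8931° = -0.0009°.
ΔN = Δφ × 111300 = 144.7 m; ΔE = Δλ × 111300 × cos(-24.2510°) = -0.0009 × 111300 × 0.911755 = -91.3 m.
Distance = √(ΔE² + ΔN²) = √((-91.3)² + 144.7²) = 171.1 m.

171 m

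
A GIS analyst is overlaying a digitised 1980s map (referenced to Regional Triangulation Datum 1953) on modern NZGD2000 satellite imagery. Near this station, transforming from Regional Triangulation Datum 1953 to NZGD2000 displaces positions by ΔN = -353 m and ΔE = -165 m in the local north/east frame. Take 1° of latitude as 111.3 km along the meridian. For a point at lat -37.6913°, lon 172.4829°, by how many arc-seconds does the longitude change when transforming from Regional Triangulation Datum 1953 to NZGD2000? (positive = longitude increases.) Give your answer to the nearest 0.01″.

At latitude -37.6913°, cos φ = 0.791316.
1° of longitude at this latitude = 111.3 × cos φ = 88.07 km, so Δλ = -165.0 / 88073.5 = -0.0018734° = -6.744″.

Δλ = -6.74″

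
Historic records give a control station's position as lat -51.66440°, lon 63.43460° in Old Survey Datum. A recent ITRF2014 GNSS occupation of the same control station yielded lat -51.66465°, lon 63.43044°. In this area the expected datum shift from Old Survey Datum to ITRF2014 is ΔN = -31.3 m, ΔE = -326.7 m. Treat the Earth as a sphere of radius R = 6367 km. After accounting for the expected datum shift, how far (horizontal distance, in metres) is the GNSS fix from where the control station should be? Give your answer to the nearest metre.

40 m

Observed coordinate differences: Δφ = -0.00025°, Δλ = -0.00416°.
Converting to metres (1° lat = 111125 m, cos φ = 0.620267): observed ΔN = -27.8 m, observed ΔE = -286.7 m.
Subtracting the expected shift leaves a residual of -27.8 − (-31.3) = 3.5 m north and -286.7 − (-326.7) = 40.0 m east.
Residual distance = √(3.5² + 40.0²) = 40.1 m.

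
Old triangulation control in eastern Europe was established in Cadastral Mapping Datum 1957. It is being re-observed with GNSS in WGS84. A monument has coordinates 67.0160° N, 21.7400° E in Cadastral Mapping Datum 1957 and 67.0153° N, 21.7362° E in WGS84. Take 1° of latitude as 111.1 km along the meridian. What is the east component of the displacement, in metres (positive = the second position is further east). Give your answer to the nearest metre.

ΔE = -165 m

Δφ = 67.0153° − 67.0160° = -0.0007°; Δλ = 21.7362° − 21.7400° = -0.0038°.
ΔN = Δφ × 111100 = -77.8 m; ΔE = Δλ × 111100 × cos(67.0160°) = -0.0038 × 111100 × 0.390474 = -164.9 m.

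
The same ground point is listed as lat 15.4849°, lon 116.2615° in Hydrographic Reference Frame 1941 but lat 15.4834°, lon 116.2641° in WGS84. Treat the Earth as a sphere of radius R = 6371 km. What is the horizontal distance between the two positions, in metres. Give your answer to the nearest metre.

Δφ = 15.4834° − 15.4849° = -0.0015°; Δλ = 116.2641° − 116.2615° = +0.0026°.
1° along a meridian = πR/180 = 111195 m.
ΔN = Δφ × 111195 = -166.8 m; ΔE = Δλ × 111195 × cos(15.4849°) = +0.0026 × 111195 × 0.963701 = 278.6 m.
Distance = √(ΔE² + ΔN²) = √(278.6² + (-166.8)²) = 324.7 m.

325 m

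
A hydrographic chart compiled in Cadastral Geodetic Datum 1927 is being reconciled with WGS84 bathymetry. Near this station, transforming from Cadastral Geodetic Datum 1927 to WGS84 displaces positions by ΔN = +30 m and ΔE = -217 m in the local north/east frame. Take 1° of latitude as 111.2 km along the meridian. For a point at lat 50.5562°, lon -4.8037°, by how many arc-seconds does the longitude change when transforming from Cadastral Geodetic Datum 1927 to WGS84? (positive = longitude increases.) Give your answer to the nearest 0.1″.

Δλ = -11.1″

At latitude 50.5562°, cos φ = 0.635321.
1° of longitude at this latitude = 111.2 × cos φ = 70.65 km, so Δλ = -217.0 / 70647.7 = -0.0030716° = -11.058″.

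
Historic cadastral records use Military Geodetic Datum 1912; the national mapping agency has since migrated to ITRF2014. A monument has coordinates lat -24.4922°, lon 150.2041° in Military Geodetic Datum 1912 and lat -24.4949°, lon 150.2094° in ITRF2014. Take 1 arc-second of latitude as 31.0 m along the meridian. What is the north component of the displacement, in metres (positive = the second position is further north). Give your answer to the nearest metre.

ΔN = -301 m

Δφ = -24.4949° − -24.4922° = -0.0027°; Δλ = 150.2094° − 150.2041° = +0.0053°.
1° of latitude = 3600 × 31.00 = 111600 m.
ΔN = Δφ × 111600 = -301.3 m; ΔE = Δλ × 111600 × cos(-24.4922°) = +0.0053 × 111600 × 0.910018 = 538.3 m.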